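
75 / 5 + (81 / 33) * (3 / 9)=174 / 11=15.82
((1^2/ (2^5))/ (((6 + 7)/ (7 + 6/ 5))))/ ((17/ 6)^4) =3321/ 10857730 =0.00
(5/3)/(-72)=-5/216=-0.02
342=342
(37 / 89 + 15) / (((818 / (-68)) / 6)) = -7.69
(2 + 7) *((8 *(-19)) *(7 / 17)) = -9576 / 17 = -563.29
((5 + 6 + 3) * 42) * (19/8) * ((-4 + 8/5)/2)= -1675.80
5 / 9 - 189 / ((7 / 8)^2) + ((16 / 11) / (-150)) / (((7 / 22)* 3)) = -387941 / 1575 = -246.31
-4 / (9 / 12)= -16 / 3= -5.33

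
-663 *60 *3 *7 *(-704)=588107520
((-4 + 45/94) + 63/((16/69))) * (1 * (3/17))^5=49003623/1067732464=0.05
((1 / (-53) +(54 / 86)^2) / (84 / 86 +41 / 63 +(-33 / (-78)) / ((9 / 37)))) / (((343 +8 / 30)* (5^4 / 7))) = 46867912 / 12883092136625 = 0.00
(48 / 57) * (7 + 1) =128 / 19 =6.74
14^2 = 196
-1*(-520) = 520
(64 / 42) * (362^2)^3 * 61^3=16345225124882785200128 / 21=778344053565846914291.81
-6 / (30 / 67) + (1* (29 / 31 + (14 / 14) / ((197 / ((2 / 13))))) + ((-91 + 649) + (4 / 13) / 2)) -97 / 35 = 1508599999 / 2778685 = 542.92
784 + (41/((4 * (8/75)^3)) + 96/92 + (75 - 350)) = 421853213/47104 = 8955.78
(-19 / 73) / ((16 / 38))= -0.62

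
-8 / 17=-0.47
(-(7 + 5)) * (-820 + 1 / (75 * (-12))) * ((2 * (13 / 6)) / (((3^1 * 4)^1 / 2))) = 9594013 / 1350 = 7106.68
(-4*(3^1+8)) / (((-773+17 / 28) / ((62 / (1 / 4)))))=305536 / 21627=14.13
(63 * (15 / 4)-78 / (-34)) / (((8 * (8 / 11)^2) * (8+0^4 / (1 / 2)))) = 1962741 / 278528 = 7.05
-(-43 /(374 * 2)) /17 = 43 /12716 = 0.00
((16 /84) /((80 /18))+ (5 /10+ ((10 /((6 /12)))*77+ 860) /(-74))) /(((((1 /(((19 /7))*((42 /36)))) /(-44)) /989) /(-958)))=-16355227373452 /3885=-4209839735.77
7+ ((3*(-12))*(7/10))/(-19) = 791/95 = 8.33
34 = 34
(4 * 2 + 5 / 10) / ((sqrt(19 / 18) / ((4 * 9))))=297.84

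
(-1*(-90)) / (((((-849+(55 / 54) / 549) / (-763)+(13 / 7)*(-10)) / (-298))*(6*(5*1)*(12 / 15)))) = 25277736015 / 394914421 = 64.01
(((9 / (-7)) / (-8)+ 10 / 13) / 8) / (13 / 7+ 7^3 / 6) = 2031 / 1031264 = 0.00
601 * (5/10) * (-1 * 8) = -2404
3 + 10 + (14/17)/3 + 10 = 1187/51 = 23.27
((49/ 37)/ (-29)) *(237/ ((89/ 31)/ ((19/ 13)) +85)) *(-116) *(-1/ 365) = -4560038/ 115292185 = -0.04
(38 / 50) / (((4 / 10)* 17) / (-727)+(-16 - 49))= -13813 / 1181545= -0.01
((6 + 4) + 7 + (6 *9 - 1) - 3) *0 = 0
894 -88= 806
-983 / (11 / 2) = -1966 / 11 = -178.73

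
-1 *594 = -594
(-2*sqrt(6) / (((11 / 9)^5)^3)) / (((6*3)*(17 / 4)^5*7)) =-23425835473880064*sqrt(6) / 41517665378573985873349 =-0.00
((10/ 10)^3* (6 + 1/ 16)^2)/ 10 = 3.68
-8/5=-1.60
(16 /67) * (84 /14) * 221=21216 /67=316.66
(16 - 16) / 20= 0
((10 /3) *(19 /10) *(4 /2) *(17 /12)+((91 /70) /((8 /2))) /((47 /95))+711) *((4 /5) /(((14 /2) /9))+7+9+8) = 180234883 /9870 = 18260.88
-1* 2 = -2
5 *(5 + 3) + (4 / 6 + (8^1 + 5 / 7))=1037 / 21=49.38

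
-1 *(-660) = 660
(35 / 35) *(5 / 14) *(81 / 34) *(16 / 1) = 1620 / 119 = 13.61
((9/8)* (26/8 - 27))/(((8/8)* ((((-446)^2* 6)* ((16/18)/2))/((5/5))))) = -2565/50922496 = -0.00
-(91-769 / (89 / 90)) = 61111 / 89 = 686.64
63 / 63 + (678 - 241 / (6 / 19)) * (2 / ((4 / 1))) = -499 / 12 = -41.58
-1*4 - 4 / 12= -13 / 3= -4.33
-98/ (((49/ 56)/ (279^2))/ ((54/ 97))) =-470782368/ 97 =-4853426.47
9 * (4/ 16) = 9/ 4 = 2.25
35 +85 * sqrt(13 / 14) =35 +85 * sqrt(182) / 14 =116.91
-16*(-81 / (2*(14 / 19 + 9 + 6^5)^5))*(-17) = -27276706584 / 70838051556676697399710649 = -0.00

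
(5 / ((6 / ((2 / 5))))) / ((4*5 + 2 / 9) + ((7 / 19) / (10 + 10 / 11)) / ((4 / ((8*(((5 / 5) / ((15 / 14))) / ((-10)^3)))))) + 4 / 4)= 2850000 / 181449461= 0.02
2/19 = 0.11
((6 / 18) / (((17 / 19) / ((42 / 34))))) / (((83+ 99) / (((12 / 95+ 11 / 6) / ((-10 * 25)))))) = -1117 / 56355000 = -0.00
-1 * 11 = -11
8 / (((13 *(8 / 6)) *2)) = 3 / 13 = 0.23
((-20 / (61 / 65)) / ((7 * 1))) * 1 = -1300 / 427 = -3.04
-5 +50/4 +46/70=571/70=8.16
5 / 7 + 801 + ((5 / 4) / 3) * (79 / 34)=2292461 / 2856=802.68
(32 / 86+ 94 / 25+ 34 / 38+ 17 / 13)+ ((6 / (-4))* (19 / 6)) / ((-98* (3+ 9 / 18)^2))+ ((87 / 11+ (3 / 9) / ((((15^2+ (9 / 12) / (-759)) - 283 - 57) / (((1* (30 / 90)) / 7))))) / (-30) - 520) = -11324941966351625812 / 22036169863132425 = -513.93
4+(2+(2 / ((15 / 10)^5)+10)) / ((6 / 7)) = 13346 / 729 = 18.31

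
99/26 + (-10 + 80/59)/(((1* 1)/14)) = -179799/1534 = -117.21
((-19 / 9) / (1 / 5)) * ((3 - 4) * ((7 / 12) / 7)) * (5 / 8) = 475 / 864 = 0.55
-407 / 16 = -25.44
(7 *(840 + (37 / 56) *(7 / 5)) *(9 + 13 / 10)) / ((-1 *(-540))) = 24252277 / 216000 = 112.28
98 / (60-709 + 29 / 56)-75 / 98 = -3261449 / 3558870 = -0.92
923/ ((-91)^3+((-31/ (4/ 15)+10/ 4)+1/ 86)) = -158756/ 129633775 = -0.00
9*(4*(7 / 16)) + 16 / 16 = 67 / 4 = 16.75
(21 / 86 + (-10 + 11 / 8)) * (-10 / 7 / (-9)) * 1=-4805 / 3612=-1.33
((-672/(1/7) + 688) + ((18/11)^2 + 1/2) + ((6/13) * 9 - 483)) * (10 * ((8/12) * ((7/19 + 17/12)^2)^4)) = -146549744188257529116545515/47467038063198633984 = -3087400.23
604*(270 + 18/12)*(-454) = -74449644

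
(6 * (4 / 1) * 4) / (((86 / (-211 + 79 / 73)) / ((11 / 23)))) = -8091072 / 72197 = -112.07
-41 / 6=-6.83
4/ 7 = 0.57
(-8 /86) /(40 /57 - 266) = 114 /325123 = 0.00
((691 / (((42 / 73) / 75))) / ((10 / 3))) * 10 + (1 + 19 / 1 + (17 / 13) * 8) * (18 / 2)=49231821 / 182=270504.51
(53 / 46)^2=2809 / 2116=1.33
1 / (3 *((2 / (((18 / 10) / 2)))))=3 / 20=0.15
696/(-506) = -348/253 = -1.38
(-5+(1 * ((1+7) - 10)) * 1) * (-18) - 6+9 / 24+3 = 987 / 8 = 123.38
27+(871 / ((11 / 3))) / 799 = 239916 / 8789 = 27.30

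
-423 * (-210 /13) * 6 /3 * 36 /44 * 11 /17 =1598940 /221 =7235.02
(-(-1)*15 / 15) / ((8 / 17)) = 17 / 8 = 2.12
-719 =-719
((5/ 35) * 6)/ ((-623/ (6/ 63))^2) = 0.00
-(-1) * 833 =833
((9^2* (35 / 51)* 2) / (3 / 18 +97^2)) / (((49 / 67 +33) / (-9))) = -48843 / 15492865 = -0.00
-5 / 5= -1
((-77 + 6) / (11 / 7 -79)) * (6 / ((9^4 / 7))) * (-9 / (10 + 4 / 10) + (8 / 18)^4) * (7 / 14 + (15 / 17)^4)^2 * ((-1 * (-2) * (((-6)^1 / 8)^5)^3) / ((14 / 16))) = 4783765912798951141 / 26387842552608254328832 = 0.00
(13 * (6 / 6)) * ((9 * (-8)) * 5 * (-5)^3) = 585000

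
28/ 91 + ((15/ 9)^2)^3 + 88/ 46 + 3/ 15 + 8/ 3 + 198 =244695196/ 1089855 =224.52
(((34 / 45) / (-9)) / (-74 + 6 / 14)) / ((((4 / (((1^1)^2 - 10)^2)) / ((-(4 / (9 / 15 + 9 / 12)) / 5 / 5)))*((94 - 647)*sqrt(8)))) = 34*sqrt(2) / 27462375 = 0.00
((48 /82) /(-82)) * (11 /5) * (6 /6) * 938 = -123816 /8405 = -14.73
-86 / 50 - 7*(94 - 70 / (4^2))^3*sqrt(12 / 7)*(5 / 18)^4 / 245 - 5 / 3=-1706489875*sqrt(21) / 48771072 - 254 / 75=-163.73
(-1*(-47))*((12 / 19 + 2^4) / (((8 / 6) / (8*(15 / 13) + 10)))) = 2784750 / 247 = 11274.29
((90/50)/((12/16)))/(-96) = -1/40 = -0.02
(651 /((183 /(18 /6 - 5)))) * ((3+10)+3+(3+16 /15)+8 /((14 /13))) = -178994 /915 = -195.62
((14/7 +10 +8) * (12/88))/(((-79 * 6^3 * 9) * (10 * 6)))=-1/3378672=-0.00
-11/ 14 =-0.79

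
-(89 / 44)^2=-7921 / 1936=-4.09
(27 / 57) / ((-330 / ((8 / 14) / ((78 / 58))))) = -0.00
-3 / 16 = -0.19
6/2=3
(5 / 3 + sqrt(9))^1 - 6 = -1.33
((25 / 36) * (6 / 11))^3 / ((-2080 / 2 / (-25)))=78125 / 59799168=0.00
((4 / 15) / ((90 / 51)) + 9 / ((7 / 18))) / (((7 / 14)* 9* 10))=36688 / 70875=0.52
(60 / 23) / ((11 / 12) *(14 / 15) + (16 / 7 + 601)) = 37800 / 8754007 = 0.00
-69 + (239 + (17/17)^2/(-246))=41819/246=170.00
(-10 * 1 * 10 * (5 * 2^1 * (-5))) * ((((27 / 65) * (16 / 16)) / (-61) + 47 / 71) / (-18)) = -92219000 / 506727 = -181.99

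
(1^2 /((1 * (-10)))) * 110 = -11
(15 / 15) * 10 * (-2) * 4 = -80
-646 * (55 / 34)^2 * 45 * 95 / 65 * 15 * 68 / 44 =-67010625 / 26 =-2577331.73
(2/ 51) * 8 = 16/ 51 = 0.31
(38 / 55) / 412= 19 / 11330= 0.00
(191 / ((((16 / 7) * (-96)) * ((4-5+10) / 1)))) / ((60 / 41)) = -54817 / 829440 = -0.07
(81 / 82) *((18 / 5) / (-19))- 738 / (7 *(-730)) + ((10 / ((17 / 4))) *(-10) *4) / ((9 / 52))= -165609719404 / 304522785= -543.83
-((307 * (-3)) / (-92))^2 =-848241 / 8464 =-100.22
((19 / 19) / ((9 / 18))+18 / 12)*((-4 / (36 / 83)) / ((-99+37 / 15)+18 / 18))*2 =2905 / 4299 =0.68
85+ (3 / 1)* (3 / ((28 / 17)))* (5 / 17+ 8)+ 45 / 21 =3709 / 28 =132.46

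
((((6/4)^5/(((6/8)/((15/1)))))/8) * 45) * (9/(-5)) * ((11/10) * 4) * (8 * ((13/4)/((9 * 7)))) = -312741/112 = -2792.33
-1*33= -33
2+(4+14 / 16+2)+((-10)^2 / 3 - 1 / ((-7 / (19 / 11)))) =78457 / 1848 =42.46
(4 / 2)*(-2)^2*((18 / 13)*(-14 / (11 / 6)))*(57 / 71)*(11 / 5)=-689472 / 4615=-149.40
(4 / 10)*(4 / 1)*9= 72 / 5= 14.40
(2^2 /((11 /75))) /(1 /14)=4200 /11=381.82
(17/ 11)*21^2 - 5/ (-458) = 3433681/ 5038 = 681.56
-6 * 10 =-60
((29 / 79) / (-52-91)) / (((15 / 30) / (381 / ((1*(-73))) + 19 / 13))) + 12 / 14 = 65772914 / 75045971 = 0.88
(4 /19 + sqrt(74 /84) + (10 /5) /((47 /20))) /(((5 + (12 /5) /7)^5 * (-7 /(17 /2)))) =-3556481250 /12011868529903-1071875 * sqrt(1554) /161413686852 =-0.00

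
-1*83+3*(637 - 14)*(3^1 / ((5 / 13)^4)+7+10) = 179947777 / 625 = 287916.44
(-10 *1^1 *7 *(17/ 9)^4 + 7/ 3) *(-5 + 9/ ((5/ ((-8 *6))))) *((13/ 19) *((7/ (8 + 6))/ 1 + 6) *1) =450358057513/ 1246590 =361272.00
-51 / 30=-17 / 10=-1.70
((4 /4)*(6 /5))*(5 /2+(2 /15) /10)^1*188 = 70876 /125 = 567.01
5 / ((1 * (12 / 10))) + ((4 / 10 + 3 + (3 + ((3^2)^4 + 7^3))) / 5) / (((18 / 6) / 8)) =553457 / 150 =3689.71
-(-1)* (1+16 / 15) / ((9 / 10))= 62 / 27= 2.30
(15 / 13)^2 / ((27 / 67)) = 1675 / 507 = 3.30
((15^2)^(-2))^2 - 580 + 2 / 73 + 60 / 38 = -2056032871873613 / 3554729296875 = -578.39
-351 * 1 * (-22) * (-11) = -84942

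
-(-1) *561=561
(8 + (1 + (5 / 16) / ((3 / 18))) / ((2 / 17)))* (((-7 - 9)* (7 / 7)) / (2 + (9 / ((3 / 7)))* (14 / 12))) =-1038 / 53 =-19.58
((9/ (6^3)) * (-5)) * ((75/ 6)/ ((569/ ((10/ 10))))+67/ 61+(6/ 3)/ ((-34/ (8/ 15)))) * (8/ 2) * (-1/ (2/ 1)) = 19276261/ 42483816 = 0.45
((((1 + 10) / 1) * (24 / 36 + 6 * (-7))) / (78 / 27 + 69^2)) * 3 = -12276 / 42875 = -0.29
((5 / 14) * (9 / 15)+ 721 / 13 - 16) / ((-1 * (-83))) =87 / 182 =0.48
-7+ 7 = 0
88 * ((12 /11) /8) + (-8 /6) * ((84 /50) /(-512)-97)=678421 /4800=141.34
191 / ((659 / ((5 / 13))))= 955 / 8567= 0.11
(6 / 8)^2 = 9 / 16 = 0.56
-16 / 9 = -1.78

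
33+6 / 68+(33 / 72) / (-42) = 566813 / 17136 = 33.08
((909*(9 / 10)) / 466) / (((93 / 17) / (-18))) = -417231 / 72230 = -5.78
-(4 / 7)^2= -16 / 49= -0.33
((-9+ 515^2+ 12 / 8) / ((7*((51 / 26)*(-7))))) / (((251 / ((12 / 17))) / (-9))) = 248243580 / 3554411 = 69.84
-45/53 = -0.85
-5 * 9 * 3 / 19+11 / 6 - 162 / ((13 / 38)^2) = -26769361 / 19266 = -1389.46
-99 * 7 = -693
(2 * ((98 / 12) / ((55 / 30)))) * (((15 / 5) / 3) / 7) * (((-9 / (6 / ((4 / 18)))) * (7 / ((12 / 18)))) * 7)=-31.18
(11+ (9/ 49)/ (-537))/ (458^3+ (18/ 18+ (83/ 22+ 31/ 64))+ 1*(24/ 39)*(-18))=882966656/ 7711902498701331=0.00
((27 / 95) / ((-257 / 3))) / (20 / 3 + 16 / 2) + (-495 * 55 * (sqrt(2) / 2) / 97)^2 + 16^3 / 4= 408471386856023 / 10107712340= 40411.85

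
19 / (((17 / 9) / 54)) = 9234 / 17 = 543.18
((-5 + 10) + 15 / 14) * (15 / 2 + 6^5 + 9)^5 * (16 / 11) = 78154314605156579203125 / 308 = 253747774692066815594.56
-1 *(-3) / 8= 3 / 8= 0.38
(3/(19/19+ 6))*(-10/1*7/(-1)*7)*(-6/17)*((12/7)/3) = -720/17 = -42.35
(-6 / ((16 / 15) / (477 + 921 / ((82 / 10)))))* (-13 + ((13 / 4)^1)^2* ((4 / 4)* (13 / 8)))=-7067385 / 512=-13803.49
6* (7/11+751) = 49608/11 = 4509.82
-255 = -255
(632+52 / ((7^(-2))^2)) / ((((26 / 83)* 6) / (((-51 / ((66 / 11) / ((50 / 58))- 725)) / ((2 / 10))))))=5533060125 / 233363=23710.10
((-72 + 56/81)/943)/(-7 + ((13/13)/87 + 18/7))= 586264/34245045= 0.02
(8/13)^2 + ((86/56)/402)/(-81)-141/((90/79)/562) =-53587495262999/770416920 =-69556.49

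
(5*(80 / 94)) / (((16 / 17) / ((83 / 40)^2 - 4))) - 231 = -1381383 / 6016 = -229.62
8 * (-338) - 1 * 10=-2714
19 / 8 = 2.38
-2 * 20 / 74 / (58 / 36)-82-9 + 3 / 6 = -90.84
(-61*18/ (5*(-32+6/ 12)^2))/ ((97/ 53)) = -25864/ 213885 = -0.12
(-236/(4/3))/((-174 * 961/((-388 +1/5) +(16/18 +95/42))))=-14297411/35114940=-0.41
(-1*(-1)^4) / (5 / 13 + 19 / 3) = -39 / 262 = -0.15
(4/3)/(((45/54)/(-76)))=-608/5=-121.60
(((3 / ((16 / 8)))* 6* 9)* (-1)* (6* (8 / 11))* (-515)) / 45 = 44496 / 11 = 4045.09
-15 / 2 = -7.50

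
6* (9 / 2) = 27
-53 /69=-0.77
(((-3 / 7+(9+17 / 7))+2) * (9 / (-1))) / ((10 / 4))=-234 / 5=-46.80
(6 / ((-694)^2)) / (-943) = -3 / 227091374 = -0.00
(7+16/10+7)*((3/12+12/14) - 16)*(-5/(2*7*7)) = 16263/1372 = 11.85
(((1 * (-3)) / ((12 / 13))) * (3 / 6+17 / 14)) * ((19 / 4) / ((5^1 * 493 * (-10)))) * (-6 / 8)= -2223 / 2760800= -0.00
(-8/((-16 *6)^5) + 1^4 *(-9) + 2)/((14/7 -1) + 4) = -7134511103/5096079360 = -1.40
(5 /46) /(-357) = -5 /16422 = -0.00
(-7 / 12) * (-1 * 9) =21 / 4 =5.25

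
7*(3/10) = 21/10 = 2.10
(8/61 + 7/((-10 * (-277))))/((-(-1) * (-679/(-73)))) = 0.01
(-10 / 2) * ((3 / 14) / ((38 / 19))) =-15 / 28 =-0.54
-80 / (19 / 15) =-1200 / 19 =-63.16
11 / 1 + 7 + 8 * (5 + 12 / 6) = 74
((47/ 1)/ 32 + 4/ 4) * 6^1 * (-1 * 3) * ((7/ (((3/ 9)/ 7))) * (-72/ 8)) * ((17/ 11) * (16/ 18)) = 1776789/ 22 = 80763.14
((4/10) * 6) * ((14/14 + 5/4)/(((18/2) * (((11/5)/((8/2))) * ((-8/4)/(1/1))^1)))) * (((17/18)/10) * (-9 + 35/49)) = 0.43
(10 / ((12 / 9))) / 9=5 / 6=0.83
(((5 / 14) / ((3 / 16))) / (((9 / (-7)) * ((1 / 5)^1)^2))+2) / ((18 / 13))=-6149 / 243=-25.30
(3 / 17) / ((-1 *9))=-1 / 51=-0.02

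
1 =1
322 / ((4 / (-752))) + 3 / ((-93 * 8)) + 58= -14998545 / 248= -60478.00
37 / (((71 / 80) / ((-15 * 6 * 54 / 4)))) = -3596400 / 71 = -50653.52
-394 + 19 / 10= -3921 / 10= -392.10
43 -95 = -52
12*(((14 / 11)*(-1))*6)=-1008 / 11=-91.64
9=9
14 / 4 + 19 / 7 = 87 / 14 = 6.21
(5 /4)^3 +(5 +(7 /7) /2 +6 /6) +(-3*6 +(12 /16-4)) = -819 /64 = -12.80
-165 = -165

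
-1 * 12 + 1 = -11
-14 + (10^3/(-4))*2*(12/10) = -614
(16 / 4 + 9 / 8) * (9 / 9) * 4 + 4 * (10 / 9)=449 / 18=24.94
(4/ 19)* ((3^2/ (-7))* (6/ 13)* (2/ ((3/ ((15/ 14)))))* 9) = -9720/ 12103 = -0.80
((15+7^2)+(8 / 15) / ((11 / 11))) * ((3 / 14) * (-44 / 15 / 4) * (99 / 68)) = -43923 / 2975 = -14.76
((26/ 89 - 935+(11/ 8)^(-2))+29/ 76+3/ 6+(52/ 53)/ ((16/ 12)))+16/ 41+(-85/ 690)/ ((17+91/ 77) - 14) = -657771523175780/ 705611468661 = -932.20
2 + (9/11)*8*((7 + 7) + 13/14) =698/7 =99.71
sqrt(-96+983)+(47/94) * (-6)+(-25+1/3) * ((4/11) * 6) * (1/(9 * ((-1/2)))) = 38.74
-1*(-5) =5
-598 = -598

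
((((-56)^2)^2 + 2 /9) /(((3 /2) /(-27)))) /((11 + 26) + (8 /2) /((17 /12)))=-3009355844 /677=-4445134.19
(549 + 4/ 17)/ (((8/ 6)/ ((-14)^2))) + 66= 1373661/ 17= 80803.59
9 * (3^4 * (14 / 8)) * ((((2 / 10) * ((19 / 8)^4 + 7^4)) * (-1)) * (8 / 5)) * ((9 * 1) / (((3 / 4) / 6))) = -457654150359 / 6400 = -71508460.99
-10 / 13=-0.77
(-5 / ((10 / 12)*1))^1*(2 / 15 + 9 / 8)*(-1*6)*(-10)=-453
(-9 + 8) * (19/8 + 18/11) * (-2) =353/44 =8.02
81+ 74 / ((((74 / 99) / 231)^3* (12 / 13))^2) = 2686131328693452203998780425 / 35504105984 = 75656920636276912.15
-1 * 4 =-4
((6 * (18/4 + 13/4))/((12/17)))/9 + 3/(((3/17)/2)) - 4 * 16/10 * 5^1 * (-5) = 14495/72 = 201.32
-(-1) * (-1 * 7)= -7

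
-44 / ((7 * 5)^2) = -0.04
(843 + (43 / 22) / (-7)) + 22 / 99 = 1168319 / 1386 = 842.94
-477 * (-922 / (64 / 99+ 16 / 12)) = 21769803 / 98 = 222140.85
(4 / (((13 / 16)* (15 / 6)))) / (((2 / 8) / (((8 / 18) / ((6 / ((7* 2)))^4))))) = 4917248 / 47385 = 103.77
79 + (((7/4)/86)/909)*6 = 4117171/52116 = 79.00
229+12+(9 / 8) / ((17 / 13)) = 32893 / 136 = 241.86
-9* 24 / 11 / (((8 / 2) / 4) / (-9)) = 176.73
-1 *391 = -391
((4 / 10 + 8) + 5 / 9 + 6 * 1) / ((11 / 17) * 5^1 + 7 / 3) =11441 / 4260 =2.69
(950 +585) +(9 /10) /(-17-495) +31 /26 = 102248843 /66560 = 1536.19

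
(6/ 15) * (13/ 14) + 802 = 28083/ 35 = 802.37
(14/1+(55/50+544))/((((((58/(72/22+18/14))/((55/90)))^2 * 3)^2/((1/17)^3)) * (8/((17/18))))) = 159684551/20102123757936640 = 0.00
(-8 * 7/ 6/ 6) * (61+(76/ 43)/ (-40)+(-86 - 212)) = 713503/ 1935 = 368.74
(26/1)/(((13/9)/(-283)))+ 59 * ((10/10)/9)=-45787/9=-5087.44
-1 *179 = -179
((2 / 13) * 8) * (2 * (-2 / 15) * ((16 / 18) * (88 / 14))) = -22528 / 12285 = -1.83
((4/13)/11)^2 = 16/20449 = 0.00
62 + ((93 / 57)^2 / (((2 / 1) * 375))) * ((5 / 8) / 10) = 268584961 / 4332000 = 62.00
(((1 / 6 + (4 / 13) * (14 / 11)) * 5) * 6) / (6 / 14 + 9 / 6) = 33530 / 3861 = 8.68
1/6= 0.17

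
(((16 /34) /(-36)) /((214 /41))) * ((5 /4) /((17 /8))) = -410 /278307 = -0.00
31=31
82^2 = 6724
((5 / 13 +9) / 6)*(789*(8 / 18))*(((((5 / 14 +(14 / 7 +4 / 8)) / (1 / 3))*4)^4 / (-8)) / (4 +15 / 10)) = -5914091520000 / 343343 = -17225024.31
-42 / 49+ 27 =183 / 7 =26.14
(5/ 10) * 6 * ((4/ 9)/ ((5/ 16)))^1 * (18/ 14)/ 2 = 96/ 35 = 2.74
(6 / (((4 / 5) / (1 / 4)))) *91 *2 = 1365 / 4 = 341.25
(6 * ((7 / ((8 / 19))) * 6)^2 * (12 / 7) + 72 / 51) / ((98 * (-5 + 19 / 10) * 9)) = -5799545 / 154938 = -37.43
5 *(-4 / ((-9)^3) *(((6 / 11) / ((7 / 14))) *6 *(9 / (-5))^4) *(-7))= -18144 / 1375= -13.20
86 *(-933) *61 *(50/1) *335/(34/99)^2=-200879278219125/289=-695084007678.63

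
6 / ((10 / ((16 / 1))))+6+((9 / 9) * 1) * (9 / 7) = 591 / 35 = 16.89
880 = 880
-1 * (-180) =180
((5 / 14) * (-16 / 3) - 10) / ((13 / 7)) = -250 / 39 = -6.41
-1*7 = -7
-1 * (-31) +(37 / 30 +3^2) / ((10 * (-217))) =31.00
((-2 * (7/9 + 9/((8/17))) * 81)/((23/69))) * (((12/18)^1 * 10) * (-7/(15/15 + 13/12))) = 1083348/5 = 216669.60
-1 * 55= -55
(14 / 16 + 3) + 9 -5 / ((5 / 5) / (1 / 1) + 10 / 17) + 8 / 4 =2533 / 216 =11.73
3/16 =0.19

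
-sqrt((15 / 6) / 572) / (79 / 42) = -21 * sqrt(1430) / 22594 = -0.04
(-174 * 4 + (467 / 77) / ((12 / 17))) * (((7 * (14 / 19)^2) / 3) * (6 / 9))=-62246170 / 107217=-580.56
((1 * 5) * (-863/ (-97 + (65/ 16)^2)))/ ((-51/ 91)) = -100522240/ 1050957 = -95.65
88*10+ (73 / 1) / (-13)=11367 / 13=874.38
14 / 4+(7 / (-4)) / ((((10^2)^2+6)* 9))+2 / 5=7024177 / 1801080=3.90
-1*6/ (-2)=3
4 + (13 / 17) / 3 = 217 / 51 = 4.25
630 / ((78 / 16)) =1680 / 13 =129.23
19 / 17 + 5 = 104 / 17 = 6.12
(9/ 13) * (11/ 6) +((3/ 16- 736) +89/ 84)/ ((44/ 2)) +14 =-1742089/ 96096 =-18.13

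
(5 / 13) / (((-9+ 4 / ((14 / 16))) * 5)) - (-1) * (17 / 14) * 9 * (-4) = -123367 / 2821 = -43.73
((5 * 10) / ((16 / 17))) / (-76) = -0.70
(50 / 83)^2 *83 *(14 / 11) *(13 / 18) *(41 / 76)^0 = 227500 / 8217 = 27.69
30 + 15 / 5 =33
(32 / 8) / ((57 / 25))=100 / 57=1.75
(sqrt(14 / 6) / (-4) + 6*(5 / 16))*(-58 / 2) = -435 / 8 + 29*sqrt(21) / 12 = -43.30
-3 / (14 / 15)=-45 / 14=-3.21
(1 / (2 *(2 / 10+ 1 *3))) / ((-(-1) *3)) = 5 / 96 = 0.05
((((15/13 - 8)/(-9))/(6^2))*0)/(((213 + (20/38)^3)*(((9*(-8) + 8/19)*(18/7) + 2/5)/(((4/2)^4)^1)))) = 0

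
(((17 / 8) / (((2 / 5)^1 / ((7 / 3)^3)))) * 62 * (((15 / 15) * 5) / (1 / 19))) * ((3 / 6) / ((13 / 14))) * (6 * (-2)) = -601030325 / 234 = -2568505.66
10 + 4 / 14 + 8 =18.29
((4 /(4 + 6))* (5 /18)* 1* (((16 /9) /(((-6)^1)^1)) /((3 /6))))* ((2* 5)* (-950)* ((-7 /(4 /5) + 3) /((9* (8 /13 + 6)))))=-5681000 /94041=-60.41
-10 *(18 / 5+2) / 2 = -28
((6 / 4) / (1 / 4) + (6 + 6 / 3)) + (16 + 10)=40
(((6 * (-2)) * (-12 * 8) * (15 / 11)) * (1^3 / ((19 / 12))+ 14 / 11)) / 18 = 382080 / 2299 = 166.19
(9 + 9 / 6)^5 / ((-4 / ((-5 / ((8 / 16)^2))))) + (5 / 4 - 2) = 20420481 / 32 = 638140.03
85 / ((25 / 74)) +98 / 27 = 34456 / 135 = 255.23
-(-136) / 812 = 0.17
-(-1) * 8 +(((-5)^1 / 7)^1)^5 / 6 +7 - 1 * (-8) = 2316241 / 100842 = 22.97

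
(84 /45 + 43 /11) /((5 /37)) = 35261 /825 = 42.74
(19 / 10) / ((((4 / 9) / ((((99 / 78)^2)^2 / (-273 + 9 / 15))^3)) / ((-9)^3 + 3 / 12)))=769800506547258933874875 / 285757549228825429066907648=0.00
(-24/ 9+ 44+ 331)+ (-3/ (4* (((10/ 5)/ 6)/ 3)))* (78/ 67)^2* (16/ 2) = 4028605/ 13467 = 299.15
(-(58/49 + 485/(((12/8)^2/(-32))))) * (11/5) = 33455378/2205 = 15172.51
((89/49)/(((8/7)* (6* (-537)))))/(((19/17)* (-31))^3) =437257/36868837774608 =0.00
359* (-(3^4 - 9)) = -25848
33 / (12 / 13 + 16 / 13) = 429 / 28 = 15.32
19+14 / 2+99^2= 9827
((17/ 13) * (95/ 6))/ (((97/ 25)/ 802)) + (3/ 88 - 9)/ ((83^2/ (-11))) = 892286931787/ 208488696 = 4279.79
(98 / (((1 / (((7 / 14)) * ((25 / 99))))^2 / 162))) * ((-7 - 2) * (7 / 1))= -1929375 / 121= -15945.25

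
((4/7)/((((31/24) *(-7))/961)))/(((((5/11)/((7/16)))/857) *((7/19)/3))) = -99945054/245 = -407939.00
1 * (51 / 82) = 51 / 82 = 0.62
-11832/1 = -11832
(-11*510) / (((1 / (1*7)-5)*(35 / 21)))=693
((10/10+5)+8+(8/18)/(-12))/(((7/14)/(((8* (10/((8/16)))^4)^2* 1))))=1235353600000000/27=45753837037037.04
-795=-795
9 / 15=0.60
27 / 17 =1.59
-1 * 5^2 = -25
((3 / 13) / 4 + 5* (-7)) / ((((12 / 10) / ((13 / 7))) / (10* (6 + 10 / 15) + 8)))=-36340 / 9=-4037.78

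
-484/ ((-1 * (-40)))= -121/ 10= -12.10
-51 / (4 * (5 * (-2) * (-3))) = -0.42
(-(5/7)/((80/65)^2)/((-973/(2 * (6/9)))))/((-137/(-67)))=56615/179156544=0.00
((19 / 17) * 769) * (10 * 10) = 1461100 / 17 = 85947.06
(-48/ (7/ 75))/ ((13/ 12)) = -43200/ 91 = -474.73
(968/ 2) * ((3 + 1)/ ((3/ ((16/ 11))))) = 2816/ 3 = 938.67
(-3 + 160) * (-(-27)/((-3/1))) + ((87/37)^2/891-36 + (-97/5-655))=-1438928422/677655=-2123.39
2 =2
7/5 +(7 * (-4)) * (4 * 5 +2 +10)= -894.60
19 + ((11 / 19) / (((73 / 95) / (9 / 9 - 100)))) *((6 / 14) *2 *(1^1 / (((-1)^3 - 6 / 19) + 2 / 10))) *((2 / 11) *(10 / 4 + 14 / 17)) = 53.62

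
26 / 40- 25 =-487 / 20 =-24.35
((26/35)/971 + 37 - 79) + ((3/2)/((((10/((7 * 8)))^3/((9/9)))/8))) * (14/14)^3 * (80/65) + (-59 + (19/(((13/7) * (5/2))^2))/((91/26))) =357956549789/143586625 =2492.97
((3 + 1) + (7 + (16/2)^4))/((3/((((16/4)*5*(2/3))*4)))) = 219040/3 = 73013.33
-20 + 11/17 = -329/17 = -19.35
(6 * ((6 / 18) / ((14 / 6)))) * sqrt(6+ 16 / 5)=6 * sqrt(230) / 35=2.60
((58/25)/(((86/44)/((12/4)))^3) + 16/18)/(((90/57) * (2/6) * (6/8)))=6307023856/268336125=23.50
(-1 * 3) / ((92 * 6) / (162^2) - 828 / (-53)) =-0.19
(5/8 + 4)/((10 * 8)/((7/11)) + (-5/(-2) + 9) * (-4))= 259/4464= 0.06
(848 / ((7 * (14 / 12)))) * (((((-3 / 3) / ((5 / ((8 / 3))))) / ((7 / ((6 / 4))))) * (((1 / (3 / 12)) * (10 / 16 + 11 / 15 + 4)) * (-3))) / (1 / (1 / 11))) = 6543168 / 94325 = 69.37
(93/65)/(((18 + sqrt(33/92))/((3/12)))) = 12834/645125 - 31 * sqrt(759)/1290250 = 0.02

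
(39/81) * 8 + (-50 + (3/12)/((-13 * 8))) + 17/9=-497147/11232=-44.26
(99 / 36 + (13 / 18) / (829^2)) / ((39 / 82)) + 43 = 23534569111 / 482443182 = 48.78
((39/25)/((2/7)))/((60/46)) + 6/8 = 617/125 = 4.94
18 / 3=6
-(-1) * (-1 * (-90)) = 90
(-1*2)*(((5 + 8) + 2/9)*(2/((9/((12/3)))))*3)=-1904/27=-70.52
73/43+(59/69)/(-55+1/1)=269461/160218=1.68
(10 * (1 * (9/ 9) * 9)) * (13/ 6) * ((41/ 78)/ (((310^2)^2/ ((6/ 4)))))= 123/ 7388168000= 0.00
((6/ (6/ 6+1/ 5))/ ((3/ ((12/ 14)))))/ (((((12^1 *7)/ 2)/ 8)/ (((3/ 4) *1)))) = 10/ 49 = 0.20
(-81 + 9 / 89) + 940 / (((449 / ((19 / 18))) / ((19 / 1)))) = -38.91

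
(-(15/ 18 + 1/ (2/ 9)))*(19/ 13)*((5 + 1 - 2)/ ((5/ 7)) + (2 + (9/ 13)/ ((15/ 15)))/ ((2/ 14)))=-483056/ 2535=-190.55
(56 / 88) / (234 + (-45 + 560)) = 1 / 1177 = 0.00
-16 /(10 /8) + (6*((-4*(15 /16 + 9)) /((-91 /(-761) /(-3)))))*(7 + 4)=59882857 /910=65805.34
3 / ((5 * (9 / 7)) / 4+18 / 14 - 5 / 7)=84 / 61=1.38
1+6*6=37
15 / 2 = 7.50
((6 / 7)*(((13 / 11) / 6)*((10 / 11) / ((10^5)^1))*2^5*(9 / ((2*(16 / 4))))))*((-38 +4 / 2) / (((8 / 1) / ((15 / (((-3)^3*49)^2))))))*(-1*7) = 13 / 871563000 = 0.00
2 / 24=1 / 12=0.08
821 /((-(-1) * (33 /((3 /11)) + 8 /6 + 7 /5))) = 12315 /1856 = 6.64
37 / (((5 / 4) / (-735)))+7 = -21749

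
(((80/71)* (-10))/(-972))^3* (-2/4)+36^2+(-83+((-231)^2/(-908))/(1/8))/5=1185.37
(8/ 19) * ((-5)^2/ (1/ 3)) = 600/ 19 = 31.58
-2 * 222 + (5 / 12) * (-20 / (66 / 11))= -8017 / 18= -445.39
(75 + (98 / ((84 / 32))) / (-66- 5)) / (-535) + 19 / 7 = 2054104 / 797685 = 2.58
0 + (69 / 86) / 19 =69 / 1634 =0.04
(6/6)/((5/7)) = 1.40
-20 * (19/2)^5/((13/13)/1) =-12380495/8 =-1547561.88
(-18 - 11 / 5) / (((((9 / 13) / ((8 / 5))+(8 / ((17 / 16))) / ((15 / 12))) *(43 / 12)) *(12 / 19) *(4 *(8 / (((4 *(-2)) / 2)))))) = 424099 / 2454139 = 0.17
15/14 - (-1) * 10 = 155/14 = 11.07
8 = 8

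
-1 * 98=-98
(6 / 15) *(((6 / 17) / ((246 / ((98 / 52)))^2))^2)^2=33232930569601 / 451230381587754536240016787875840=0.00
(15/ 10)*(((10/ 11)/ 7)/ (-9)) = -5/ 231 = -0.02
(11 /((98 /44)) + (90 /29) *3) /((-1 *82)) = -10124 /58261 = -0.17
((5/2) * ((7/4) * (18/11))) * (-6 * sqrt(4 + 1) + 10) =1575/22 -945 * sqrt(5)/22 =-24.46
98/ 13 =7.54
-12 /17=-0.71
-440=-440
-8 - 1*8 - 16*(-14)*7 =1552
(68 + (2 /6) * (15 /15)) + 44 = 337 /3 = 112.33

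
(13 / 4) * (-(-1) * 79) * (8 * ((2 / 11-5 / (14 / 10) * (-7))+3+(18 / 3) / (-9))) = 1865032 / 33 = 56516.12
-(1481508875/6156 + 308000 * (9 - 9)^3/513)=-1481508875/6156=-240660.96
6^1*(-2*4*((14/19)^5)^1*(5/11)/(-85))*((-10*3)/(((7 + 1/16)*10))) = -1239146496/52322447969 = -0.02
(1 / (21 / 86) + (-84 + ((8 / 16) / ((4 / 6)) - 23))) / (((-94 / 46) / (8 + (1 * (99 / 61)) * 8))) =63156160 / 60207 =1048.98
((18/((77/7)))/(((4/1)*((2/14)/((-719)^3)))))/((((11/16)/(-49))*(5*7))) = 1311339815352/605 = 2167503827.03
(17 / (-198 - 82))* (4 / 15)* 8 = -68 / 525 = -0.13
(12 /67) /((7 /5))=60 /469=0.13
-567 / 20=-28.35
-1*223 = -223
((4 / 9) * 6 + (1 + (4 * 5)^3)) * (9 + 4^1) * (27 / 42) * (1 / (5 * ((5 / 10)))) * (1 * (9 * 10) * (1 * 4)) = 67422888 / 7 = 9631841.14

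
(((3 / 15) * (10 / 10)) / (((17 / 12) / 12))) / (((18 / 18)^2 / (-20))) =-576 / 17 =-33.88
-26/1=-26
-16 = -16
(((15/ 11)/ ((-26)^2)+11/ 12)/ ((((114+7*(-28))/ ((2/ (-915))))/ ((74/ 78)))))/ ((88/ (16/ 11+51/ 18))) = 0.00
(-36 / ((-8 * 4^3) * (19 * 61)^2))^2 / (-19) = -81 / 561703699320979456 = -0.00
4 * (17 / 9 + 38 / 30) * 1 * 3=568 / 15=37.87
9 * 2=18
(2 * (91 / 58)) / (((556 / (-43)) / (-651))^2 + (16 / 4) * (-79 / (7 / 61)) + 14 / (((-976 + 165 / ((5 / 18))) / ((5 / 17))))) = -231538155494373 / 203188764799270483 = -0.00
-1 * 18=-18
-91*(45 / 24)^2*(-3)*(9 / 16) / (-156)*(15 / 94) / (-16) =212625 / 6160384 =0.03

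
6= 6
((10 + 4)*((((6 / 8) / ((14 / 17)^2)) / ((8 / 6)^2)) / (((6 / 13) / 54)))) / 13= 70227 / 896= 78.38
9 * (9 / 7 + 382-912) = -33309 / 7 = -4758.43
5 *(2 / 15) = 2 / 3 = 0.67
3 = 3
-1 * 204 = -204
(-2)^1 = -2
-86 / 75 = -1.15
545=545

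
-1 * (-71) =71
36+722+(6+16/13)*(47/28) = 140165/182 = 770.14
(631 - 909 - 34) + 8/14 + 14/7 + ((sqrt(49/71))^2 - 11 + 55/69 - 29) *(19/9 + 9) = -227572906/308637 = -737.35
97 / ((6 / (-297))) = -4801.50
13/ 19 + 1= 1.68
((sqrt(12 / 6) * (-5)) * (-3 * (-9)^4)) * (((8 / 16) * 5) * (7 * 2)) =3444525 * sqrt(2) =4871293.97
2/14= 0.14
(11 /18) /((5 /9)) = 11 /10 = 1.10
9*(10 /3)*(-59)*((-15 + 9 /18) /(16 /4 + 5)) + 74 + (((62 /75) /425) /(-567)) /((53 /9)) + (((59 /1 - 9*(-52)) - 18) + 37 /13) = 4756136292319 /1383598125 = 3437.51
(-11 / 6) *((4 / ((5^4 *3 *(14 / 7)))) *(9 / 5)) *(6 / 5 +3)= -231 / 15625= -0.01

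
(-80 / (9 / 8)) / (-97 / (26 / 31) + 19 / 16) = 133120 / 214281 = 0.62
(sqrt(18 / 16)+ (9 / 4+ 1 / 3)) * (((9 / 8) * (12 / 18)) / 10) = 0.27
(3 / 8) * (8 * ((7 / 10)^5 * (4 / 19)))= 50421 / 475000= 0.11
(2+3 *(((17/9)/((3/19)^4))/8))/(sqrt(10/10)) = 2219345/1944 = 1141.64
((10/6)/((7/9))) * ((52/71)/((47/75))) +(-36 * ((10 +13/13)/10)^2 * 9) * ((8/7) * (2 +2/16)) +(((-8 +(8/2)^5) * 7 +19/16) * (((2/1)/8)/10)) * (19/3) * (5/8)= -146916419371/597990400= -245.68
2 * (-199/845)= -398/845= -0.47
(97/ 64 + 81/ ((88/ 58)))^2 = 1493899801/ 495616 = 3014.23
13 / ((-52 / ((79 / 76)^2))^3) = -243087455521 / 2084242427478016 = -0.00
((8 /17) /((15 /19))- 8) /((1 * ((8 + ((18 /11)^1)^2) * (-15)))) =0.05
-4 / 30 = -2 / 15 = -0.13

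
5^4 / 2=625 / 2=312.50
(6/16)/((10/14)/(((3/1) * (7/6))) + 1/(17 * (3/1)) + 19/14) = 7497/31604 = 0.24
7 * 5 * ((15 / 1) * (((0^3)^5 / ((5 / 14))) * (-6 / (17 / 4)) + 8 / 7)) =600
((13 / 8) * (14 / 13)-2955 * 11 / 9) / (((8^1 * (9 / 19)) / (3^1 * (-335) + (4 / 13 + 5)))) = 297125021 / 312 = 952323.79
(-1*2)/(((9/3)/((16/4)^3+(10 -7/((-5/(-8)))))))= -628/15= -41.87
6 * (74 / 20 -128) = -3729 / 5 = -745.80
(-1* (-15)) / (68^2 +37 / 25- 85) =375 / 113512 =0.00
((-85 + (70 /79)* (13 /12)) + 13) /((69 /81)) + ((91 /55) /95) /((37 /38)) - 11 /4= -6369254899 /73951900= -86.13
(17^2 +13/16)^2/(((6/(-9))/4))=-503947.71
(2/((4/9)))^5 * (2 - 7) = -295245/32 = -9226.41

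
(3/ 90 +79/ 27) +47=13489/ 270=49.96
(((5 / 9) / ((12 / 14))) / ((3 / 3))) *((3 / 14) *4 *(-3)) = -5 / 3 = -1.67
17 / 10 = 1.70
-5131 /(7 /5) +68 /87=-318787 /87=-3664.22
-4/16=-1/4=-0.25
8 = 8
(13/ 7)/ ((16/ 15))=195/ 112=1.74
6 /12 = 1 /2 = 0.50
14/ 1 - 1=13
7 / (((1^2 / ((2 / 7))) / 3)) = 6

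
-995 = -995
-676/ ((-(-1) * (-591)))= 676/ 591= 1.14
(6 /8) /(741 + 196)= 0.00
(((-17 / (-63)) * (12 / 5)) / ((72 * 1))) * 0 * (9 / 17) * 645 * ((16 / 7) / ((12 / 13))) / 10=0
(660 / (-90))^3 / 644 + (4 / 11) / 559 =-16351250 / 26729703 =-0.61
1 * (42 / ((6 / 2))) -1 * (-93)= 107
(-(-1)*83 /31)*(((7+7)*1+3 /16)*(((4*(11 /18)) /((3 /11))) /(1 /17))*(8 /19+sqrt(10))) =38755937 /15903+38755937*sqrt(10) /6696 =20740.04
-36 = -36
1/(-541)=-1/541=-0.00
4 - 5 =-1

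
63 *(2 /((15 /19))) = 798 /5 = 159.60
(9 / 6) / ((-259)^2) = 3 / 134162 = 0.00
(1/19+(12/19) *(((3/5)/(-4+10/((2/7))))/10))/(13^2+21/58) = 0.00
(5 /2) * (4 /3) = 10 /3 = 3.33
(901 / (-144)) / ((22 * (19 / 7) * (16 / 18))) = -6307 / 53504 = -0.12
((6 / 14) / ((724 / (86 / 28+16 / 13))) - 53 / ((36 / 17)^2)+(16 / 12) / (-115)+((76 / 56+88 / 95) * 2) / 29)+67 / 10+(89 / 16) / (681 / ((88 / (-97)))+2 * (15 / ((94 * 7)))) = -341400392970375163589 / 68586644861581981680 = -4.98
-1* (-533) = 533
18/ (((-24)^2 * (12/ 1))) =1/ 384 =0.00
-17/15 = -1.13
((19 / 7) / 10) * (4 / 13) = 38 / 455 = 0.08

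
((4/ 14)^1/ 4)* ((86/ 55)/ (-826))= -43/ 318010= -0.00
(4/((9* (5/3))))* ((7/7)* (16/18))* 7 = 224/135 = 1.66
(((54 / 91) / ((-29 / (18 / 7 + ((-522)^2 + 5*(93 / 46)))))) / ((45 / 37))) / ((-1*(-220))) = -885416031 / 42487900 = -20.84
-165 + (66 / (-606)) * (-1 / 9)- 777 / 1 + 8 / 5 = -4274063 / 4545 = -940.39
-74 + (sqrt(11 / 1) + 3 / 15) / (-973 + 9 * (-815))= -3073961 / 41540 - sqrt(11) / 8308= -74.00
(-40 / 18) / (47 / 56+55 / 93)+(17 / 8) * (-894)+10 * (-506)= -622424047 / 89412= -6961.30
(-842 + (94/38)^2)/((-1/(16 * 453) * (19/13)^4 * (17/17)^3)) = 62465927154384/47045881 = 1327766.13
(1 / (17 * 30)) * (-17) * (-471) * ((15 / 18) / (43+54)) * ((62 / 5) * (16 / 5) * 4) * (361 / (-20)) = -386.42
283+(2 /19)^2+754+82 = 1119.01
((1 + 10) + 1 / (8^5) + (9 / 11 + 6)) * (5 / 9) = 32112695 / 3244032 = 9.90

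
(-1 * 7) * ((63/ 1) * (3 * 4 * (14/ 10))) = -7408.80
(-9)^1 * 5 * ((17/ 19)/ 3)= -255/ 19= -13.42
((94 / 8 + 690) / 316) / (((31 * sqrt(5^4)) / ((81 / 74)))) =227367 / 72490400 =0.00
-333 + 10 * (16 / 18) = -2917 / 9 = -324.11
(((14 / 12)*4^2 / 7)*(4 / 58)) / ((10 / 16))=128 / 435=0.29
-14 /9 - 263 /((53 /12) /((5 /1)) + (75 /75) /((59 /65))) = -8477558 /63243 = -134.05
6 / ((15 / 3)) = 6 / 5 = 1.20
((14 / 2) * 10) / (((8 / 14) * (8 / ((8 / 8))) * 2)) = 245 / 32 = 7.66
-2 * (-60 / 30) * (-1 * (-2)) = 8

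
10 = 10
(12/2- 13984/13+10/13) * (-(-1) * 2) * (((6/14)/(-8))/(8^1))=14.32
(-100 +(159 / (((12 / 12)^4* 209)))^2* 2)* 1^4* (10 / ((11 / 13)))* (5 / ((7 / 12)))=-33676796400 / 3363437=-10012.61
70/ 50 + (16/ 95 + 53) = 5184/ 95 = 54.57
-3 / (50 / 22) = -33 / 25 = -1.32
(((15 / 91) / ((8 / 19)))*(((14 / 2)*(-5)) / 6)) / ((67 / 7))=-3325 / 13936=-0.24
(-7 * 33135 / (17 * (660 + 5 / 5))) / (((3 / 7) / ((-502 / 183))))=271684910 / 2056371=132.12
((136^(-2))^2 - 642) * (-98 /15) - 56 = 10618162372559 /2565765120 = 4138.40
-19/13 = -1.46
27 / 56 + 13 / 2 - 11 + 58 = 3023 / 56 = 53.98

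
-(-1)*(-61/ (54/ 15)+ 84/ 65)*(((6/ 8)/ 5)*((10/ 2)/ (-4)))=18313/ 6240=2.93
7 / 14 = 0.50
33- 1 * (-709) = 742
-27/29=-0.93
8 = 8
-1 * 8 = -8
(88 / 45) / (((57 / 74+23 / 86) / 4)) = 560032 / 74295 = 7.54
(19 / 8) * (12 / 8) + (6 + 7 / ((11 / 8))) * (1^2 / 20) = 3623 / 880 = 4.12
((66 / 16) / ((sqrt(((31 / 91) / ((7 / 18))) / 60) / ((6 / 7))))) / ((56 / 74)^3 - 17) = -1671549 * sqrt(12090) / 104054476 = -1.77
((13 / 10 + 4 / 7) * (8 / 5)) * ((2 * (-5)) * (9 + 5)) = -2096 / 5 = -419.20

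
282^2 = 79524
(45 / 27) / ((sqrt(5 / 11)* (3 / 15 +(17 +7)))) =5* sqrt(55) / 363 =0.10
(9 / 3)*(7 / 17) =1.24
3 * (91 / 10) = 273 / 10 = 27.30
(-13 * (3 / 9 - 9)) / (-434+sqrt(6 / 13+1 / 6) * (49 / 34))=-629853536 / 2426223737 - 80444 * sqrt(78) / 1039810173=-0.26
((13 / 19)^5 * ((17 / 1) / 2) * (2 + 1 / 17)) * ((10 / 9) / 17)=64976275 / 378843147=0.17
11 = 11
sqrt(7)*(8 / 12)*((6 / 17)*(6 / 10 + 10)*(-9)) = -1908*sqrt(7) / 85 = -59.39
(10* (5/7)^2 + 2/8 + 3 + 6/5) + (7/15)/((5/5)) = 5891/588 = 10.02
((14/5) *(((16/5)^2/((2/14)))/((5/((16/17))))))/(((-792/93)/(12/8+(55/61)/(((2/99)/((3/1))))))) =-4282170368/7129375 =-600.64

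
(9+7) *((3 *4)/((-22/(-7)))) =672/11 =61.09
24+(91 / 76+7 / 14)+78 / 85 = 26.62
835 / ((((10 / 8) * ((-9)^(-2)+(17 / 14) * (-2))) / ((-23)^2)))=-100180962 / 685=-146249.58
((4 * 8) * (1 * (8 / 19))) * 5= 1280 / 19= 67.37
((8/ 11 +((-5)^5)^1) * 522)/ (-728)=8969787/ 4004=2240.21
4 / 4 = 1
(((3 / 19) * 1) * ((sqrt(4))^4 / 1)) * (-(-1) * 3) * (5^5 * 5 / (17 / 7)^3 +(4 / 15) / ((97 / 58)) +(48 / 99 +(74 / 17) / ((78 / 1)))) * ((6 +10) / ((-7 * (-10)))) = 428472585084672 / 226592841475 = 1890.94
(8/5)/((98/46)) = 184/245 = 0.75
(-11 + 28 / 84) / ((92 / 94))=-752 / 69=-10.90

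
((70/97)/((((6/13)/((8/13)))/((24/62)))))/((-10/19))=-2128/3007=-0.71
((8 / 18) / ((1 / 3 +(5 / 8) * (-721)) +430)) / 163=-32 / 238143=-0.00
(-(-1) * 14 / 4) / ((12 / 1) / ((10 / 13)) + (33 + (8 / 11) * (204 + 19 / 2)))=385 / 22426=0.02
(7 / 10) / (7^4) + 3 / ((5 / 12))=24697 / 3430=7.20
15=15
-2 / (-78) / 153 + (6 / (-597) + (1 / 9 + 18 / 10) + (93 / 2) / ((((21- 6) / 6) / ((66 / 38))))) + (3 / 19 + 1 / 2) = 1573166669 / 45122454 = 34.86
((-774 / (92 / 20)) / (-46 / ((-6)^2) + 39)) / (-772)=17415 / 3014081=0.01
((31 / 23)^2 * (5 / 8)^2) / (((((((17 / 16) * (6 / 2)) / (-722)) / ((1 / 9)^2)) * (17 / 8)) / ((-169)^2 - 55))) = -329644334200 / 12383361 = -26619.94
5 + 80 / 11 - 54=-459 / 11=-41.73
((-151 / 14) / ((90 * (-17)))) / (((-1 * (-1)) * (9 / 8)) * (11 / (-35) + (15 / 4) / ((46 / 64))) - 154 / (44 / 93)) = -46 / 2087991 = -0.00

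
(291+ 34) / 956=325 / 956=0.34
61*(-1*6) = -366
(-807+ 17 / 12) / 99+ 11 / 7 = -54601 / 8316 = -6.57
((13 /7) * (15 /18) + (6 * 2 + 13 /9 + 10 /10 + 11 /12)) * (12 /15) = 4261 /315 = 13.53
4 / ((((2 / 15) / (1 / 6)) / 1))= 5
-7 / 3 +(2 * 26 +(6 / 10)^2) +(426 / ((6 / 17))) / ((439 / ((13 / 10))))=3529621 / 65850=53.60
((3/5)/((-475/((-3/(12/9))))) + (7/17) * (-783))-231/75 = -52566461/161500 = -325.49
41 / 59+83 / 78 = 8095 / 4602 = 1.76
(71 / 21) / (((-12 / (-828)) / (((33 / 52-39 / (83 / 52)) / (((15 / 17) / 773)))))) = -734743363467 / 151060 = -4863917.41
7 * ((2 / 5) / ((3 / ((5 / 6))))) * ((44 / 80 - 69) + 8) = -2821 / 60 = -47.02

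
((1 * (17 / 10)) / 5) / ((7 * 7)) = 17 / 2450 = 0.01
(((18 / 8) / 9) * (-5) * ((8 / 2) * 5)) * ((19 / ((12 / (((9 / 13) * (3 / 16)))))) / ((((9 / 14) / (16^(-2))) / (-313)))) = 1040725 / 106496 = 9.77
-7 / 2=-3.50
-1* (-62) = 62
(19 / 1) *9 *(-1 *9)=-1539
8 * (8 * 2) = 128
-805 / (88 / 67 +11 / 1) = -10787 / 165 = -65.38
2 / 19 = 0.11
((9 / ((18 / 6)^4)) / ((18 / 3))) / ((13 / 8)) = 4 / 351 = 0.01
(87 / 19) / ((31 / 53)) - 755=-440084 / 589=-747.17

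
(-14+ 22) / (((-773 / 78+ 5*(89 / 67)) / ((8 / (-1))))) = 334464 / 17081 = 19.58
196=196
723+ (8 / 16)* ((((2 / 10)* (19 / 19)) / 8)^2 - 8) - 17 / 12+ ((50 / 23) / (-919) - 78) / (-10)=147191415571 / 202915200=725.38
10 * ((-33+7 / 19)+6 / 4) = -5915 / 19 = -311.32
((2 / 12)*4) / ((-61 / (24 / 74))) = -8 / 2257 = -0.00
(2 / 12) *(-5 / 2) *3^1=-5 / 4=-1.25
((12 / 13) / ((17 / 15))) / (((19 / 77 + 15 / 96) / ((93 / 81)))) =1527680 / 658359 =2.32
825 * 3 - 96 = 2379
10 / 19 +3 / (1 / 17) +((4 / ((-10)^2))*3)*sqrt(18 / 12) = 51.67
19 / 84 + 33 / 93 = 1513 / 2604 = 0.58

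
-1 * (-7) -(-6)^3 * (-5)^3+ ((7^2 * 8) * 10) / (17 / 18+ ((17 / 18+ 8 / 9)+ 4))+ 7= -1610866 / 61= -26407.64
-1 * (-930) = 930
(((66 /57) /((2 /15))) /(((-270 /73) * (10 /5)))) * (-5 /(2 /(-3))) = -4015 /456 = -8.80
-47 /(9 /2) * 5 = -470 /9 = -52.22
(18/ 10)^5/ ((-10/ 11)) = -20.79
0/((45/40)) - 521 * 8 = -4168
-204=-204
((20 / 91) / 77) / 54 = 0.00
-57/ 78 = -19/ 26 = -0.73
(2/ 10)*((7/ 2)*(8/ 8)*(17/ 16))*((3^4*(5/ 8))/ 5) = 9639/ 1280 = 7.53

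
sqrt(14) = 3.74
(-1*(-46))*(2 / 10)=46 / 5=9.20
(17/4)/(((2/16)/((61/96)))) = 1037/48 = 21.60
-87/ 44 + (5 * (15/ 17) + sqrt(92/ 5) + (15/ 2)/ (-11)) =1311/ 748 + 2 * sqrt(115)/ 5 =6.04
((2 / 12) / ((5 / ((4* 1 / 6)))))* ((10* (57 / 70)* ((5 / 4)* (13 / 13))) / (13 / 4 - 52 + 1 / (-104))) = -0.00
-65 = -65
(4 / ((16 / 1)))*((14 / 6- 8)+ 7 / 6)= -9 / 8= -1.12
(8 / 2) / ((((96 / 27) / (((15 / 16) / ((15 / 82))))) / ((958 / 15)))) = 58917 / 160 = 368.23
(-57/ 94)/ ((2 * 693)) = -0.00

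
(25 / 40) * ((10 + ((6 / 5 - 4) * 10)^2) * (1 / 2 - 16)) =-61535 / 8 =-7691.88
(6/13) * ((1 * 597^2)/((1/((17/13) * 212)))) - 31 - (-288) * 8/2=7707177665/169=45604601.57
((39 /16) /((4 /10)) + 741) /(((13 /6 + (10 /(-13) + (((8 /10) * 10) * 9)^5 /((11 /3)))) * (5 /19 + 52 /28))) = 64955319 /97281024791264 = 0.00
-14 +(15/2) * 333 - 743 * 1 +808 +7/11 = 56081/22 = 2549.14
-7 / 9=-0.78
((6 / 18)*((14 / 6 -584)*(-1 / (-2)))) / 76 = -1745 / 1368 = -1.28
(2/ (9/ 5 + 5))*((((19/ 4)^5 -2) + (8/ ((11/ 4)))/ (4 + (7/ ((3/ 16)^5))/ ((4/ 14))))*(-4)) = -873964475795935/ 307470893312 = -2842.43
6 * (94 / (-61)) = -9.25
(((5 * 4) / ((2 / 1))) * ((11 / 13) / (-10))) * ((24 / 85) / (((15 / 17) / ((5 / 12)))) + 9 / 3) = -517 / 195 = -2.65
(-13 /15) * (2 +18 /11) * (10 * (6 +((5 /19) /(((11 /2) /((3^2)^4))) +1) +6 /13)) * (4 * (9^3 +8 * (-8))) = -9779873600 /363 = -26941800.55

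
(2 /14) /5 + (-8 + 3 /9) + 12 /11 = -7562 /1155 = -6.55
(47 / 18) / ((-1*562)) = -0.00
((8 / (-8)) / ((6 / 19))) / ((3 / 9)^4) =-513 / 2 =-256.50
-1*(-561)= 561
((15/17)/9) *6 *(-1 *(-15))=8.82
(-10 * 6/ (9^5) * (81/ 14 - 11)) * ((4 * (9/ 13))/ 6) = 1460/ 597051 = 0.00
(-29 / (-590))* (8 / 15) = 116 / 4425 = 0.03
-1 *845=-845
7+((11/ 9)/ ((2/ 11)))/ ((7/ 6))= 268/ 21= 12.76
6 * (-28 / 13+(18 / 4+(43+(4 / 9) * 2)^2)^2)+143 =1271806533367 / 56862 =22366545.91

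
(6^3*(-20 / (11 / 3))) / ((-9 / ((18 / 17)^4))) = 151165440 / 918731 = 164.54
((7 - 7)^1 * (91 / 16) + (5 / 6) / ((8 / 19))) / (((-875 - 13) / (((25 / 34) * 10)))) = -11875 / 724608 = -0.02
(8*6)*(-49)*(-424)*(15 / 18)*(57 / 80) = 592116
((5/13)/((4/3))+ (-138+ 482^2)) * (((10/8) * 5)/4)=301842175/832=362791.08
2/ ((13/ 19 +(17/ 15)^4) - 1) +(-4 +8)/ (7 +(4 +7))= 19880048/ 11548341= 1.72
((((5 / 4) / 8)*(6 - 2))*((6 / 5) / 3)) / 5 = 1 / 20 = 0.05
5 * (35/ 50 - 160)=-1593/ 2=-796.50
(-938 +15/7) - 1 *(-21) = -6404/7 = -914.86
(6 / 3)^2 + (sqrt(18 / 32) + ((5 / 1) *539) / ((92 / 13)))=8868 / 23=385.57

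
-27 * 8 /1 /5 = -43.20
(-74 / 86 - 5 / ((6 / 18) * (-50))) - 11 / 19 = -9309 / 8170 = -1.14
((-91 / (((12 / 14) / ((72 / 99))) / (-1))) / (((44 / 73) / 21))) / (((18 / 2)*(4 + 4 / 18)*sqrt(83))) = 325507*sqrt(83) / 381634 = 7.77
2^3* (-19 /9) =-152 /9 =-16.89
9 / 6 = 3 / 2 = 1.50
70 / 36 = 35 / 18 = 1.94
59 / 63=0.94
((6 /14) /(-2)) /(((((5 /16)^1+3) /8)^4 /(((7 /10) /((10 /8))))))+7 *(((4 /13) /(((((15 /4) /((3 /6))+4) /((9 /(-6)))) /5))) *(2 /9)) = -777593179096 /176944036425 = -4.39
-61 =-61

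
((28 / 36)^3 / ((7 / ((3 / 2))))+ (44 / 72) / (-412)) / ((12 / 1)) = 19891 / 2402784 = 0.01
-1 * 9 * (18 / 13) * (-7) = 1134 / 13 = 87.23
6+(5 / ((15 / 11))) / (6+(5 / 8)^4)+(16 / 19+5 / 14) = 14251331 / 1828218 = 7.80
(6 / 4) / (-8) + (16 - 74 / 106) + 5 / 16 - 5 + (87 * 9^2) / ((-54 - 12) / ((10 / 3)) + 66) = 5320297 / 32648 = 162.96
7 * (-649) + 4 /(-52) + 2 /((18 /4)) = -531488 /117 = -4542.63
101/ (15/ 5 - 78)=-101/ 75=-1.35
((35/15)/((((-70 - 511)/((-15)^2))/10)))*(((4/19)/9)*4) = -4000/4731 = -0.85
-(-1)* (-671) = -671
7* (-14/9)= -98/9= -10.89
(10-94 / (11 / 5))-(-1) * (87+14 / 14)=608 / 11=55.27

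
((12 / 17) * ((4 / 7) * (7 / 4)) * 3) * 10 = 360 / 17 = 21.18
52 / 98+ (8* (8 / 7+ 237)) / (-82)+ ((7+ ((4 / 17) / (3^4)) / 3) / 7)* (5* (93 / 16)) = 6.36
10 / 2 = 5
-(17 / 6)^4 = -83521 / 1296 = -64.45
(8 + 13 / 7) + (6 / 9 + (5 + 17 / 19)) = 6551 / 399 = 16.42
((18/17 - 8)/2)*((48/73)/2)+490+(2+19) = 632735/1241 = 509.86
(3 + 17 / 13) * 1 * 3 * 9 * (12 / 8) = 2268 / 13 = 174.46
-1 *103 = -103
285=285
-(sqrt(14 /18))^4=-0.60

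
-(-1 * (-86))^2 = -7396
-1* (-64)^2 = -4096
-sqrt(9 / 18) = -sqrt(2) / 2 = -0.71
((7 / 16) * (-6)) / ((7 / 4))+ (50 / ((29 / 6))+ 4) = 745 / 58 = 12.84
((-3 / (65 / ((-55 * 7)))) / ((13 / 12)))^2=7683984 / 28561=269.04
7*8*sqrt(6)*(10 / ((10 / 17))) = 952*sqrt(6) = 2331.91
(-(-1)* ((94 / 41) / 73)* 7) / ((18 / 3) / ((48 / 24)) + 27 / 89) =4183 / 62853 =0.07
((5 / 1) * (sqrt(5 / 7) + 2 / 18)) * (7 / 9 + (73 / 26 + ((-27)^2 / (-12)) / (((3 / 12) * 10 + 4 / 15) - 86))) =6303620 / 2629341 + 6303620 * sqrt(35) / 2045043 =20.63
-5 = -5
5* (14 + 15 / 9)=78.33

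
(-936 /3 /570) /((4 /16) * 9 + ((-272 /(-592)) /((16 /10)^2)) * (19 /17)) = -123136 /551285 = -0.22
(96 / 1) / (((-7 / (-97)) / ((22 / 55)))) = 532.11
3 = 3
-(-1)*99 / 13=99 / 13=7.62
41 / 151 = 0.27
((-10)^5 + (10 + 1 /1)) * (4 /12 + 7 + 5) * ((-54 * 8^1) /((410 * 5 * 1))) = 266370696 /1025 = 259873.85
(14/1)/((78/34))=238/39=6.10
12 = 12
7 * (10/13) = 70/13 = 5.38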